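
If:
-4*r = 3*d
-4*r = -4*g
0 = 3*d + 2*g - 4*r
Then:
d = 0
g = 0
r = 0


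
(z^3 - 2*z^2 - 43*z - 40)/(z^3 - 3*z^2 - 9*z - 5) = (z^2 - 3*z - 40)/(z^2 - 4*z - 5)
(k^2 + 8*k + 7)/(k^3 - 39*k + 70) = (k + 1)/(k^2 - 7*k + 10)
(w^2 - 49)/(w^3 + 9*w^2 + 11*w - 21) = (w - 7)/(w^2 + 2*w - 3)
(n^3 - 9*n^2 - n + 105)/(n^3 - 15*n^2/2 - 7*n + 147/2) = 2*(n - 5)/(2*n - 7)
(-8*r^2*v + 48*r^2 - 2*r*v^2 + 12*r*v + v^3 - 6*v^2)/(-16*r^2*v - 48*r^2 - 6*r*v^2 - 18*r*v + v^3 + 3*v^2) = (4*r*v - 24*r - v^2 + 6*v)/(8*r*v + 24*r - v^2 - 3*v)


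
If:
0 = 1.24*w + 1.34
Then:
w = -1.08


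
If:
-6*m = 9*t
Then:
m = -3*t/2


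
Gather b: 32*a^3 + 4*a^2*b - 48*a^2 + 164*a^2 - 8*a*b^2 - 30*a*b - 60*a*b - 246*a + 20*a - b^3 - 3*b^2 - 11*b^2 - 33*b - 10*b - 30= 32*a^3 + 116*a^2 - 226*a - b^3 + b^2*(-8*a - 14) + b*(4*a^2 - 90*a - 43) - 30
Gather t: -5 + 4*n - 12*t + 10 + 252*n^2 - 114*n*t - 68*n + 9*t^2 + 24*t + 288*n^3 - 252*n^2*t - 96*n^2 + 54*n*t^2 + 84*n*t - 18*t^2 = 288*n^3 + 156*n^2 - 64*n + t^2*(54*n - 9) + t*(-252*n^2 - 30*n + 12) + 5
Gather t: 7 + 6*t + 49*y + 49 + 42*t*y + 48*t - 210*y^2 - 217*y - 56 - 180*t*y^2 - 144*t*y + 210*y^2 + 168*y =t*(-180*y^2 - 102*y + 54)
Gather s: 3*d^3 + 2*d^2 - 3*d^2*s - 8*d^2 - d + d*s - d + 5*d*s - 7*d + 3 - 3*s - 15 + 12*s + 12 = 3*d^3 - 6*d^2 - 9*d + s*(-3*d^2 + 6*d + 9)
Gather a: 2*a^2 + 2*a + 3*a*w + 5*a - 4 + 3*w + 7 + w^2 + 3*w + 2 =2*a^2 + a*(3*w + 7) + w^2 + 6*w + 5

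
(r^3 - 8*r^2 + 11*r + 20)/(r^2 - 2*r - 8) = (r^2 - 4*r - 5)/(r + 2)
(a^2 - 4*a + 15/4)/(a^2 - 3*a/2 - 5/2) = (a - 3/2)/(a + 1)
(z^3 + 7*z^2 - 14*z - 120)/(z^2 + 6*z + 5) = (z^2 + 2*z - 24)/(z + 1)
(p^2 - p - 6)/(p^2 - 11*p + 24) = (p + 2)/(p - 8)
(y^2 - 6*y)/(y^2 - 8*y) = (y - 6)/(y - 8)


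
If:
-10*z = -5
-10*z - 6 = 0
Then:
No Solution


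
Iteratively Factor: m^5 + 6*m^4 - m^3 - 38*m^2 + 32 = (m - 1)*(m^4 + 7*m^3 + 6*m^2 - 32*m - 32) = (m - 1)*(m + 1)*(m^3 + 6*m^2 - 32) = (m - 1)*(m + 1)*(m + 4)*(m^2 + 2*m - 8) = (m - 1)*(m + 1)*(m + 4)^2*(m - 2)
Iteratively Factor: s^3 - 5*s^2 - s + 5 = (s + 1)*(s^2 - 6*s + 5) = (s - 1)*(s + 1)*(s - 5)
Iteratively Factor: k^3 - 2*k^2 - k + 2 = (k - 2)*(k^2 - 1) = (k - 2)*(k + 1)*(k - 1)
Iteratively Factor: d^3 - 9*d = (d)*(d^2 - 9) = d*(d - 3)*(d + 3)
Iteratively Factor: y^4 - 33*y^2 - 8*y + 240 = (y + 4)*(y^3 - 4*y^2 - 17*y + 60) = (y + 4)^2*(y^2 - 8*y + 15) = (y - 5)*(y + 4)^2*(y - 3)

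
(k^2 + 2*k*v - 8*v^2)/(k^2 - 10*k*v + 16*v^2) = (-k - 4*v)/(-k + 8*v)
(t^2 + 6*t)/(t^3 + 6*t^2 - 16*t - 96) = t/(t^2 - 16)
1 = 1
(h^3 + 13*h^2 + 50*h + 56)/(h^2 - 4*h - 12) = (h^2 + 11*h + 28)/(h - 6)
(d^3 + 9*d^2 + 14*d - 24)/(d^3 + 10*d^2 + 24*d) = (d - 1)/d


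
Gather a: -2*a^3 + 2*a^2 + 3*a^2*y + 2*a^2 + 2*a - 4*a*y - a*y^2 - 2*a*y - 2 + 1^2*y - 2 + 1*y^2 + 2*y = -2*a^3 + a^2*(3*y + 4) + a*(-y^2 - 6*y + 2) + y^2 + 3*y - 4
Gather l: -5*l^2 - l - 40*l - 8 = -5*l^2 - 41*l - 8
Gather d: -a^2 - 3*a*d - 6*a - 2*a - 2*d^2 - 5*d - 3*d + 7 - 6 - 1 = -a^2 - 8*a - 2*d^2 + d*(-3*a - 8)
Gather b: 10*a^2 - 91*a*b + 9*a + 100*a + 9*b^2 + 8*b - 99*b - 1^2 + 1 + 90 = 10*a^2 + 109*a + 9*b^2 + b*(-91*a - 91) + 90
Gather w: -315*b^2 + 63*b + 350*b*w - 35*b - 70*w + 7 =-315*b^2 + 28*b + w*(350*b - 70) + 7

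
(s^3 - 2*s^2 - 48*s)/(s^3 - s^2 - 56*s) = (s + 6)/(s + 7)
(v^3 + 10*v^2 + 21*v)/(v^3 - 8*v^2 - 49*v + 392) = v*(v + 3)/(v^2 - 15*v + 56)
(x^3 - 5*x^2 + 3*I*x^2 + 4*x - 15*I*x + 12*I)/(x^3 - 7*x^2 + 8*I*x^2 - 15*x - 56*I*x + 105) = (x^2 - 5*x + 4)/(x^2 + x*(-7 + 5*I) - 35*I)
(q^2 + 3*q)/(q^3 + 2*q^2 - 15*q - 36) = q/(q^2 - q - 12)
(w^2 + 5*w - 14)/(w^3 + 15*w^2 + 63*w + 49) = (w - 2)/(w^2 + 8*w + 7)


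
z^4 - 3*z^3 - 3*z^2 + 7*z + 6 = (z - 3)*(z - 2)*(z + 1)^2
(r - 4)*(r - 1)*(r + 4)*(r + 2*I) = r^4 - r^3 + 2*I*r^3 - 16*r^2 - 2*I*r^2 + 16*r - 32*I*r + 32*I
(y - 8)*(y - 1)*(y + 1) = y^3 - 8*y^2 - y + 8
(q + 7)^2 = q^2 + 14*q + 49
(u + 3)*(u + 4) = u^2 + 7*u + 12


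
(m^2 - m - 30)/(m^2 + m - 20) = (m - 6)/(m - 4)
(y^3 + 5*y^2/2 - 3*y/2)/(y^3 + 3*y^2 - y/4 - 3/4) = 2*y/(2*y + 1)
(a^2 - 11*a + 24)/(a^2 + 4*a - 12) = (a^2 - 11*a + 24)/(a^2 + 4*a - 12)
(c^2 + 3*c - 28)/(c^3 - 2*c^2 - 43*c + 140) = 1/(c - 5)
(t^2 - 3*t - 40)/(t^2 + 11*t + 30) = (t - 8)/(t + 6)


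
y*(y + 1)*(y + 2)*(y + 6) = y^4 + 9*y^3 + 20*y^2 + 12*y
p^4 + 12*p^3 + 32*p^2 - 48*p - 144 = (p - 2)*(p + 2)*(p + 6)^2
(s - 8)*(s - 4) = s^2 - 12*s + 32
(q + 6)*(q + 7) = q^2 + 13*q + 42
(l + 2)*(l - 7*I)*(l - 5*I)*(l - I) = l^4 + 2*l^3 - 13*I*l^3 - 47*l^2 - 26*I*l^2 - 94*l + 35*I*l + 70*I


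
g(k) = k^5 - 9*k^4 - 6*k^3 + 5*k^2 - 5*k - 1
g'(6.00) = -1889.00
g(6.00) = -5035.00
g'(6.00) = -1889.00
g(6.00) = -5035.00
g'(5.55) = -1914.31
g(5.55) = -4173.80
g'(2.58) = -495.72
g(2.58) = -368.11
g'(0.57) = -11.29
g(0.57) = -4.23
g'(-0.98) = 6.41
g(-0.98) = 5.14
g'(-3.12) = 1355.74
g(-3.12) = -902.97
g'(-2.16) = 361.06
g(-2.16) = -149.33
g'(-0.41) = -9.50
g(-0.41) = 2.04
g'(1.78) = -197.07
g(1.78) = -100.38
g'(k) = 5*k^4 - 36*k^3 - 18*k^2 + 10*k - 5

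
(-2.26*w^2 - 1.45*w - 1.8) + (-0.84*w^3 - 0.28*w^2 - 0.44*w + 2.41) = -0.84*w^3 - 2.54*w^2 - 1.89*w + 0.61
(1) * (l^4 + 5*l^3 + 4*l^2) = l^4 + 5*l^3 + 4*l^2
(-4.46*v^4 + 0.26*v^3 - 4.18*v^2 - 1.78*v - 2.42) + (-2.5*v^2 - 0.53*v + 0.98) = -4.46*v^4 + 0.26*v^3 - 6.68*v^2 - 2.31*v - 1.44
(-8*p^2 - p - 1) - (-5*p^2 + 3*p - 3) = -3*p^2 - 4*p + 2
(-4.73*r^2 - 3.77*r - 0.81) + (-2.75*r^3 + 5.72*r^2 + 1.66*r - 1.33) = -2.75*r^3 + 0.989999999999999*r^2 - 2.11*r - 2.14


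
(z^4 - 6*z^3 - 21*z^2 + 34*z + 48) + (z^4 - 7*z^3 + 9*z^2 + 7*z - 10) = 2*z^4 - 13*z^3 - 12*z^2 + 41*z + 38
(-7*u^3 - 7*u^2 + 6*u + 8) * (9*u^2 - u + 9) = -63*u^5 - 56*u^4 - 2*u^3 + 3*u^2 + 46*u + 72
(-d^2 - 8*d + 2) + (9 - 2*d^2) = -3*d^2 - 8*d + 11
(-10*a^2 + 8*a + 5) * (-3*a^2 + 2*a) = 30*a^4 - 44*a^3 + a^2 + 10*a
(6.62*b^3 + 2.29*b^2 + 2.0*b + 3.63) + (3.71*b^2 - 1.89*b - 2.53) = 6.62*b^3 + 6.0*b^2 + 0.11*b + 1.1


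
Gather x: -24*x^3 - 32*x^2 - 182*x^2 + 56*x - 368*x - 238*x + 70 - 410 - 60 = -24*x^3 - 214*x^2 - 550*x - 400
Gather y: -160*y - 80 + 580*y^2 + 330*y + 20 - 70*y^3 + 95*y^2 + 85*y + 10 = -70*y^3 + 675*y^2 + 255*y - 50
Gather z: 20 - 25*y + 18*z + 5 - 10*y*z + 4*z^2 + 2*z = -25*y + 4*z^2 + z*(20 - 10*y) + 25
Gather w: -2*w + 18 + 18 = 36 - 2*w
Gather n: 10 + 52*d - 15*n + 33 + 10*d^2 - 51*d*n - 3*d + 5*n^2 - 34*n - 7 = 10*d^2 + 49*d + 5*n^2 + n*(-51*d - 49) + 36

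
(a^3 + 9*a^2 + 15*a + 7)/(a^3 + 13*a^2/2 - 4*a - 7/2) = 2*(a^2 + 2*a + 1)/(2*a^2 - a - 1)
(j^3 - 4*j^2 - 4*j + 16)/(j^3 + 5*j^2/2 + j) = 2*(j^2 - 6*j + 8)/(j*(2*j + 1))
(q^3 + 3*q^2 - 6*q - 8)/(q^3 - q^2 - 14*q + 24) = (q + 1)/(q - 3)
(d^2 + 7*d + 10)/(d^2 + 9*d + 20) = (d + 2)/(d + 4)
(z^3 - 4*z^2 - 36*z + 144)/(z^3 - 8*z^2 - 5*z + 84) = (z^2 - 36)/(z^2 - 4*z - 21)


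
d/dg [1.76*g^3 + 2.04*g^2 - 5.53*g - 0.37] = 5.28*g^2 + 4.08*g - 5.53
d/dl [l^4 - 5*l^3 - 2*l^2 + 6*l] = 4*l^3 - 15*l^2 - 4*l + 6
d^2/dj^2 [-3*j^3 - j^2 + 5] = -18*j - 2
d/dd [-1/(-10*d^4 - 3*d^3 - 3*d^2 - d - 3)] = (-40*d^3 - 9*d^2 - 6*d - 1)/(10*d^4 + 3*d^3 + 3*d^2 + d + 3)^2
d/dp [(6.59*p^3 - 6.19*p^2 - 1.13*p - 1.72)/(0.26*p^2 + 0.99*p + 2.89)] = (1.7134*p^4 + 13.0482*p^3 + 51.301*p^2 - 34.8838*p - 1.5629)/(0.0676*p^4 + 0.5148*p^3 + 2.4829*p^2 + 5.7222*p + 8.3521)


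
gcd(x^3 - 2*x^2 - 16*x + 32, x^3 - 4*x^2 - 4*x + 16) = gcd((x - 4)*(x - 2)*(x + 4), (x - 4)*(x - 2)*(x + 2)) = x^2 - 6*x + 8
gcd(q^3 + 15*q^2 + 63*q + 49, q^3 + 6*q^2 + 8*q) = 1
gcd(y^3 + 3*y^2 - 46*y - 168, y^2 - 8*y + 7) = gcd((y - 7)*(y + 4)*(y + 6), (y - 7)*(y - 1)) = y - 7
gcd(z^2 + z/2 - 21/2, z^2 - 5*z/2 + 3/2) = 1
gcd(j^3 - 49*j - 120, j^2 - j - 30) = j + 5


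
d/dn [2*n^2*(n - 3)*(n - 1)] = 4*n*(2*n^2 - 6*n + 3)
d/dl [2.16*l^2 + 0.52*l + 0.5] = 4.32*l + 0.52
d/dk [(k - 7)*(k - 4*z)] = 2*k - 4*z - 7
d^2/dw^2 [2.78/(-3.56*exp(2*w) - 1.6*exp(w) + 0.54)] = (-2.78*(7.12*exp(w) + 1.6)*(14.24*exp(w) + 3.2)*exp(w) + (39.5872*exp(w) + 4.448)*(3.56*exp(2*w) + 1.6*exp(w) - 0.54))*exp(w)/(3.56*exp(2*w) + 1.6*exp(w) - 0.54)^3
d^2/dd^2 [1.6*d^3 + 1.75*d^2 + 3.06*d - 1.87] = 9.6*d + 3.5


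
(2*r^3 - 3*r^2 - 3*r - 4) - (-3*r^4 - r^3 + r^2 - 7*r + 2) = 3*r^4 + 3*r^3 - 4*r^2 + 4*r - 6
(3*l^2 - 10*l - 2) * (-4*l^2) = -12*l^4 + 40*l^3 + 8*l^2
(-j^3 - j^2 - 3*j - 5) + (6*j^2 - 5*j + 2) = -j^3 + 5*j^2 - 8*j - 3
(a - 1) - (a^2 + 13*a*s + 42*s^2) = -a^2 - 13*a*s + a - 42*s^2 - 1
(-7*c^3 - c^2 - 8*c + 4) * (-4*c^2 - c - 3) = 28*c^5 + 11*c^4 + 54*c^3 - 5*c^2 + 20*c - 12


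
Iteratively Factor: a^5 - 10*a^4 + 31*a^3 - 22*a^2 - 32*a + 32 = (a - 4)*(a^4 - 6*a^3 + 7*a^2 + 6*a - 8) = (a - 4)*(a - 1)*(a^3 - 5*a^2 + 2*a + 8) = (a - 4)*(a - 1)*(a + 1)*(a^2 - 6*a + 8) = (a - 4)*(a - 2)*(a - 1)*(a + 1)*(a - 4)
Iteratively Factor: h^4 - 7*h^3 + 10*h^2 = (h)*(h^3 - 7*h^2 + 10*h) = h^2*(h^2 - 7*h + 10) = h^2*(h - 5)*(h - 2)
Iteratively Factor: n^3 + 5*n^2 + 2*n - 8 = (n + 4)*(n^2 + n - 2) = (n + 2)*(n + 4)*(n - 1)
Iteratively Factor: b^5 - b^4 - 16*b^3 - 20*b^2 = (b)*(b^4 - b^3 - 16*b^2 - 20*b) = b^2*(b^3 - b^2 - 16*b - 20) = b^2*(b + 2)*(b^2 - 3*b - 10) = b^2*(b + 2)^2*(b - 5)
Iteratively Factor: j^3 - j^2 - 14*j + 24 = (j + 4)*(j^2 - 5*j + 6) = (j - 2)*(j + 4)*(j - 3)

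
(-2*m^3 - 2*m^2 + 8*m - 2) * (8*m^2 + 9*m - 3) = -16*m^5 - 34*m^4 + 52*m^3 + 62*m^2 - 42*m + 6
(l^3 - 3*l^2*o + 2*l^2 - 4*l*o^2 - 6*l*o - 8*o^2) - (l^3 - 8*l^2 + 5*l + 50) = -3*l^2*o + 10*l^2 - 4*l*o^2 - 6*l*o - 5*l - 8*o^2 - 50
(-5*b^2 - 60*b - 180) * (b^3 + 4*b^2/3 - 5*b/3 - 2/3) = -5*b^5 - 200*b^4/3 - 755*b^3/3 - 410*b^2/3 + 340*b + 120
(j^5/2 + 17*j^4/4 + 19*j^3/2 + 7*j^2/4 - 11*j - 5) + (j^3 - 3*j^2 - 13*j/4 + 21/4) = j^5/2 + 17*j^4/4 + 21*j^3/2 - 5*j^2/4 - 57*j/4 + 1/4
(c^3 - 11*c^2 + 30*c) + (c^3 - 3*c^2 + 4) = 2*c^3 - 14*c^2 + 30*c + 4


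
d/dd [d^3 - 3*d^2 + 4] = 3*d*(d - 2)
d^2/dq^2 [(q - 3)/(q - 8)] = 10/(q - 8)^3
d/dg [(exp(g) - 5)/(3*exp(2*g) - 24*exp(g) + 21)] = (-2*(exp(g) - 5)*(exp(g) - 4) + exp(2*g) - 8*exp(g) + 7)*exp(g)/(3*(exp(2*g) - 8*exp(g) + 7)^2)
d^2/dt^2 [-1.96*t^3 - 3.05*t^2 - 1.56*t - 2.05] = -11.76*t - 6.1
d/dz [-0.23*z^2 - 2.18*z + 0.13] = -0.46*z - 2.18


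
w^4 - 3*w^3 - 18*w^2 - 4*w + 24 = (w - 6)*(w - 1)*(w + 2)^2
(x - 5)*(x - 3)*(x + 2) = x^3 - 6*x^2 - x + 30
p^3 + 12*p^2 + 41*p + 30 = (p + 1)*(p + 5)*(p + 6)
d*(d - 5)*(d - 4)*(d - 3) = d^4 - 12*d^3 + 47*d^2 - 60*d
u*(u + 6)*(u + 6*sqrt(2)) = u^3 + 6*u^2 + 6*sqrt(2)*u^2 + 36*sqrt(2)*u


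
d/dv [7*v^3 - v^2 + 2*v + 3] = 21*v^2 - 2*v + 2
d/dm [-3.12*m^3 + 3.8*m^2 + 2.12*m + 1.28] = -9.36*m^2 + 7.6*m + 2.12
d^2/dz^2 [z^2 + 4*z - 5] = 2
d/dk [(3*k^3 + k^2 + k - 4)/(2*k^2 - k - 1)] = (6*k^4 - 6*k^3 - 12*k^2 + 14*k - 5)/(4*k^4 - 4*k^3 - 3*k^2 + 2*k + 1)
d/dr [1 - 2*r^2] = -4*r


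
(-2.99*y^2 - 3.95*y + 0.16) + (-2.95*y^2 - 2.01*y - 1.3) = -5.94*y^2 - 5.96*y - 1.14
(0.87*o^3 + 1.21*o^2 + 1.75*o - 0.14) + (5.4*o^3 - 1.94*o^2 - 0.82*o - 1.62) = 6.27*o^3 - 0.73*o^2 + 0.93*o - 1.76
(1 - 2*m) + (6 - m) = 7 - 3*m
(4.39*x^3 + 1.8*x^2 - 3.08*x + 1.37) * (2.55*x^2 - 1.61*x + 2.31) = 11.1945*x^5 - 2.4779*x^4 - 0.611099999999999*x^3 + 12.6103*x^2 - 9.3205*x + 3.1647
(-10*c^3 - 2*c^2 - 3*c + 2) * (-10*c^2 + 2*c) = 100*c^5 + 26*c^3 - 26*c^2 + 4*c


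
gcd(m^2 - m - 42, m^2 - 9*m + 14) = m - 7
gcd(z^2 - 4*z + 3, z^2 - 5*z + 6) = z - 3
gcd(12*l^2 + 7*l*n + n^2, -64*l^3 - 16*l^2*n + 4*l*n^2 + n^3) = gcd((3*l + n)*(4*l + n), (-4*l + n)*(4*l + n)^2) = 4*l + n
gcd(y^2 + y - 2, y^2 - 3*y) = 1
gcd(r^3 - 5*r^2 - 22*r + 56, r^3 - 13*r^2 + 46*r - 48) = r - 2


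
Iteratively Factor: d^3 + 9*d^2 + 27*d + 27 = (d + 3)*(d^2 + 6*d + 9) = (d + 3)^2*(d + 3)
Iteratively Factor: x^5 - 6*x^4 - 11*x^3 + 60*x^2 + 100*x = (x + 2)*(x^4 - 8*x^3 + 5*x^2 + 50*x) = (x - 5)*(x + 2)*(x^3 - 3*x^2 - 10*x) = x*(x - 5)*(x + 2)*(x^2 - 3*x - 10) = x*(x - 5)*(x + 2)^2*(x - 5)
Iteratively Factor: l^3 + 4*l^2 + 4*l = (l + 2)*(l^2 + 2*l) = l*(l + 2)*(l + 2)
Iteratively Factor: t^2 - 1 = (t - 1)*(t + 1)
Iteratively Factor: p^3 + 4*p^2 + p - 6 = (p + 3)*(p^2 + p - 2) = (p + 2)*(p + 3)*(p - 1)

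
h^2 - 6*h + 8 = (h - 4)*(h - 2)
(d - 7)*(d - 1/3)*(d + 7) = d^3 - d^2/3 - 49*d + 49/3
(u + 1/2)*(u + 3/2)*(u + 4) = u^3 + 6*u^2 + 35*u/4 + 3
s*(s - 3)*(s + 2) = s^3 - s^2 - 6*s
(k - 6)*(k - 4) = k^2 - 10*k + 24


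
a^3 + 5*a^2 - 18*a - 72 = (a - 4)*(a + 3)*(a + 6)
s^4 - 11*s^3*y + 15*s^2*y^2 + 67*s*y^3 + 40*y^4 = (s - 8*y)*(s - 5*y)*(s + y)^2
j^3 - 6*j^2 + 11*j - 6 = (j - 3)*(j - 2)*(j - 1)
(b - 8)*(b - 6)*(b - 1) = b^3 - 15*b^2 + 62*b - 48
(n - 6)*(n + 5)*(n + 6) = n^3 + 5*n^2 - 36*n - 180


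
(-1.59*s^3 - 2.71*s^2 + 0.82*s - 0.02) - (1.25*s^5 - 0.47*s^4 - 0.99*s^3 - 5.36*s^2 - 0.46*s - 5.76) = -1.25*s^5 + 0.47*s^4 - 0.6*s^3 + 2.65*s^2 + 1.28*s + 5.74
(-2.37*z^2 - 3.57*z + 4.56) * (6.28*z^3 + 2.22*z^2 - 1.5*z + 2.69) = -14.8836*z^5 - 27.681*z^4 + 24.2664*z^3 + 9.1029*z^2 - 16.4433*z + 12.2664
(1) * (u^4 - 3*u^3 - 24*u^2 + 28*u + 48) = u^4 - 3*u^3 - 24*u^2 + 28*u + 48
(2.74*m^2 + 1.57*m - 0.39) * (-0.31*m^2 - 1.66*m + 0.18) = -0.8494*m^4 - 5.0351*m^3 - 1.9921*m^2 + 0.93*m - 0.0702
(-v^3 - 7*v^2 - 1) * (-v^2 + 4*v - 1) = v^5 + 3*v^4 - 27*v^3 + 8*v^2 - 4*v + 1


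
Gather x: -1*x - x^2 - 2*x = -x^2 - 3*x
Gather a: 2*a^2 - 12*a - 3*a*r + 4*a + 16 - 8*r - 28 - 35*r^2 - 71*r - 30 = 2*a^2 + a*(-3*r - 8) - 35*r^2 - 79*r - 42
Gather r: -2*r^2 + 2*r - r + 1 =-2*r^2 + r + 1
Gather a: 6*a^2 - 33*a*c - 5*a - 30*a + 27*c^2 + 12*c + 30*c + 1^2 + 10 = 6*a^2 + a*(-33*c - 35) + 27*c^2 + 42*c + 11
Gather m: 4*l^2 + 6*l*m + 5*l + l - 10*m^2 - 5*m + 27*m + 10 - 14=4*l^2 + 6*l - 10*m^2 + m*(6*l + 22) - 4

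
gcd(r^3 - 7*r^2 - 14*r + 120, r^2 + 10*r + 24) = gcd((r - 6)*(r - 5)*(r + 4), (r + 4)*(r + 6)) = r + 4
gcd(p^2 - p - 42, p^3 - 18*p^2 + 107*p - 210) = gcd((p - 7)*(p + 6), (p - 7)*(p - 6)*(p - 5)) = p - 7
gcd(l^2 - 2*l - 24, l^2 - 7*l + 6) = l - 6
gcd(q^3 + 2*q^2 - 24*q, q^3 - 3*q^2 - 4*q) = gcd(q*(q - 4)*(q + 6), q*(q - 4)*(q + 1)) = q^2 - 4*q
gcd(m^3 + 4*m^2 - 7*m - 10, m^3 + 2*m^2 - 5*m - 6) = m^2 - m - 2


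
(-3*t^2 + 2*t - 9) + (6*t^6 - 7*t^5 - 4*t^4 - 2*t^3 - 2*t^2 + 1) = 6*t^6 - 7*t^5 - 4*t^4 - 2*t^3 - 5*t^2 + 2*t - 8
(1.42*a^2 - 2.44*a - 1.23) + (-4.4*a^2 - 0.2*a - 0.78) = -2.98*a^2 - 2.64*a - 2.01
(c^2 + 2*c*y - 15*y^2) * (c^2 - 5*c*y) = c^4 - 3*c^3*y - 25*c^2*y^2 + 75*c*y^3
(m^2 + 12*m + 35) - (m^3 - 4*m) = -m^3 + m^2 + 16*m + 35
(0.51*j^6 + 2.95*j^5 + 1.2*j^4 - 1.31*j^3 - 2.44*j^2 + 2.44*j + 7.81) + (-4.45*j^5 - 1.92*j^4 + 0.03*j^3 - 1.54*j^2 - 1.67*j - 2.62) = 0.51*j^6 - 1.5*j^5 - 0.72*j^4 - 1.28*j^3 - 3.98*j^2 + 0.77*j + 5.19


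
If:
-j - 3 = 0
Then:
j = -3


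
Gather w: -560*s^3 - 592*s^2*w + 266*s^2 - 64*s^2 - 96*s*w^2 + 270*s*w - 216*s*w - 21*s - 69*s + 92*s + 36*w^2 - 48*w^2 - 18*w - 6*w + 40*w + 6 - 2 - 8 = -560*s^3 + 202*s^2 + 2*s + w^2*(-96*s - 12) + w*(-592*s^2 + 54*s + 16) - 4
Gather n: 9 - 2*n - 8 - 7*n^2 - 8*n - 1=-7*n^2 - 10*n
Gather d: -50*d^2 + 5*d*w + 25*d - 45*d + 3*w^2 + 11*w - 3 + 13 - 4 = -50*d^2 + d*(5*w - 20) + 3*w^2 + 11*w + 6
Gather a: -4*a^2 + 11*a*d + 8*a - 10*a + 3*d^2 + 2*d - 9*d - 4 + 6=-4*a^2 + a*(11*d - 2) + 3*d^2 - 7*d + 2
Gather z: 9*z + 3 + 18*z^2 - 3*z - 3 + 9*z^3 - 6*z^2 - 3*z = 9*z^3 + 12*z^2 + 3*z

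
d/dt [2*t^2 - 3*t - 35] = 4*t - 3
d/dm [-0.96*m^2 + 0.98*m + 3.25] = 0.98 - 1.92*m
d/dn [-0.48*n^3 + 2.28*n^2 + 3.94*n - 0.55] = -1.44*n^2 + 4.56*n + 3.94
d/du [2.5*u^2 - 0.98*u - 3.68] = 5.0*u - 0.98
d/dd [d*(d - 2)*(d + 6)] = 3*d^2 + 8*d - 12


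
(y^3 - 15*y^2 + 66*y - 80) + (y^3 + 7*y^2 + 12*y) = 2*y^3 - 8*y^2 + 78*y - 80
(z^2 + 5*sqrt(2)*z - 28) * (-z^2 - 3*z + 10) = -z^4 - 5*sqrt(2)*z^3 - 3*z^3 - 15*sqrt(2)*z^2 + 38*z^2 + 50*sqrt(2)*z + 84*z - 280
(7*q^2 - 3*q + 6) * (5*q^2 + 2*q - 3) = 35*q^4 - q^3 + 3*q^2 + 21*q - 18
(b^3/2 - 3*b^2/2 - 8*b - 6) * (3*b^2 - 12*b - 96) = 3*b^5/2 - 21*b^4/2 - 54*b^3 + 222*b^2 + 840*b + 576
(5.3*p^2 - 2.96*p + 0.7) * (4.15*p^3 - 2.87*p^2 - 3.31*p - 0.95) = 21.995*p^5 - 27.495*p^4 - 6.1428*p^3 + 2.7536*p^2 + 0.495*p - 0.665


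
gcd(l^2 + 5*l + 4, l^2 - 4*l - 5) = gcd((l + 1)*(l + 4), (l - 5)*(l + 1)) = l + 1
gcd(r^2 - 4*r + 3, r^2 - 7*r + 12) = r - 3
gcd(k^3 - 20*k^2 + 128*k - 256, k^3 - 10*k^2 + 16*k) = k - 8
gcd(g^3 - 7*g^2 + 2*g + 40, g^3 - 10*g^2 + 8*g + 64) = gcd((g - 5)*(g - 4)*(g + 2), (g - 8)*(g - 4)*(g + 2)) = g^2 - 2*g - 8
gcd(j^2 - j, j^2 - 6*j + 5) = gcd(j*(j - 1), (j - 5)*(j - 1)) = j - 1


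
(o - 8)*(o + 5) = o^2 - 3*o - 40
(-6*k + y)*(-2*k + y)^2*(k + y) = -24*k^4 + 4*k^3*y + 18*k^2*y^2 - 9*k*y^3 + y^4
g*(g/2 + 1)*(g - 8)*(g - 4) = g^4/2 - 5*g^3 + 4*g^2 + 32*g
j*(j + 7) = j^2 + 7*j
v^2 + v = v*(v + 1)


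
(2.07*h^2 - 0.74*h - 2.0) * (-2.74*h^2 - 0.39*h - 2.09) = -5.6718*h^4 + 1.2203*h^3 + 1.4423*h^2 + 2.3266*h + 4.18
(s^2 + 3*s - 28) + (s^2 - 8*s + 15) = 2*s^2 - 5*s - 13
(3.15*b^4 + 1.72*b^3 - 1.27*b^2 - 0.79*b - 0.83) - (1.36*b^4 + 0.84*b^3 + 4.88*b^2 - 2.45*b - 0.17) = 1.79*b^4 + 0.88*b^3 - 6.15*b^2 + 1.66*b - 0.66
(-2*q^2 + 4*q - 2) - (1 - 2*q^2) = 4*q - 3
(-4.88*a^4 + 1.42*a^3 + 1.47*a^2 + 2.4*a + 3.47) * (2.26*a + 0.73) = -11.0288*a^5 - 0.3532*a^4 + 4.3588*a^3 + 6.4971*a^2 + 9.5942*a + 2.5331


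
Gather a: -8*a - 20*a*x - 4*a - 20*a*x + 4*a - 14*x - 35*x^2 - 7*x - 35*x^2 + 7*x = a*(-40*x - 8) - 70*x^2 - 14*x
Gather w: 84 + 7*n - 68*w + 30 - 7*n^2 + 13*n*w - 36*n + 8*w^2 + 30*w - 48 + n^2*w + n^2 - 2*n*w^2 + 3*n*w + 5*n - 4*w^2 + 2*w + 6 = -6*n^2 - 24*n + w^2*(4 - 2*n) + w*(n^2 + 16*n - 36) + 72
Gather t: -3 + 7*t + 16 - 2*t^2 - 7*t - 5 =8 - 2*t^2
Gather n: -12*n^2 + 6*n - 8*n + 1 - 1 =-12*n^2 - 2*n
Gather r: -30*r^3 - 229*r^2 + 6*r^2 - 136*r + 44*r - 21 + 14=-30*r^3 - 223*r^2 - 92*r - 7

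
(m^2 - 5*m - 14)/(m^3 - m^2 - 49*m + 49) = (m + 2)/(m^2 + 6*m - 7)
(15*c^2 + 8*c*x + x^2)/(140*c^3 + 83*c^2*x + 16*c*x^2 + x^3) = (3*c + x)/(28*c^2 + 11*c*x + x^2)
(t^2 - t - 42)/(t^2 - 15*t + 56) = (t + 6)/(t - 8)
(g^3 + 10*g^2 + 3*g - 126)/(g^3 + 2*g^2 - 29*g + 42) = (g + 6)/(g - 2)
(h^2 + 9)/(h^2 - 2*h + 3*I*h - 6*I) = (h - 3*I)/(h - 2)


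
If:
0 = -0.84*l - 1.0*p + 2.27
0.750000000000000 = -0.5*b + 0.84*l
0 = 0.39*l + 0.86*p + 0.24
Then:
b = 9.58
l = 6.60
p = -3.27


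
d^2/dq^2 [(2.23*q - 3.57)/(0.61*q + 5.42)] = (-2.22044604925031e-16*q - 17.402446)/(0.61*q + 5.42)^3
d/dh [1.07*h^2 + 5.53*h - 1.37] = 2.14*h + 5.53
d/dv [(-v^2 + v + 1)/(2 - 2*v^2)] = (v^2 + 1)/(2*(v^4 - 2*v^2 + 1))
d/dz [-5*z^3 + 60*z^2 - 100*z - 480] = -15*z^2 + 120*z - 100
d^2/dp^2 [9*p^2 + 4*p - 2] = 18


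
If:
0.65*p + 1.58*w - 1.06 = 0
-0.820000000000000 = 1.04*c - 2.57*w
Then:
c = 2.47115384615385*w - 0.788461538461538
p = 1.63076923076923 - 2.43076923076923*w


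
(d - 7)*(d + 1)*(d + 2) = d^3 - 4*d^2 - 19*d - 14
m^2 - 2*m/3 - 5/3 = (m - 5/3)*(m + 1)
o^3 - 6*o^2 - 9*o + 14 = (o - 7)*(o - 1)*(o + 2)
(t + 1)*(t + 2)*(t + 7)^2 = t^4 + 17*t^3 + 93*t^2 + 175*t + 98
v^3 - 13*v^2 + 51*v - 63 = (v - 7)*(v - 3)^2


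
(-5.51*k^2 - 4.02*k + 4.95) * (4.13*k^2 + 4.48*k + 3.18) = -22.7563*k^4 - 41.2874*k^3 - 15.0879*k^2 + 9.3924*k + 15.741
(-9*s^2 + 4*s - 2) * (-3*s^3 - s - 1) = 27*s^5 - 12*s^4 + 15*s^3 + 5*s^2 - 2*s + 2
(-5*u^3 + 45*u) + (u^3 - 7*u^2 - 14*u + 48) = -4*u^3 - 7*u^2 + 31*u + 48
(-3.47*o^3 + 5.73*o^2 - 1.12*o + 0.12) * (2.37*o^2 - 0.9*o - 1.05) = -8.2239*o^5 + 16.7031*o^4 - 4.1679*o^3 - 4.7241*o^2 + 1.068*o - 0.126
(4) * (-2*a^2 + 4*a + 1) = -8*a^2 + 16*a + 4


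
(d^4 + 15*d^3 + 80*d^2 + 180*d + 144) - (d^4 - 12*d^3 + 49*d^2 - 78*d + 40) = 27*d^3 + 31*d^2 + 258*d + 104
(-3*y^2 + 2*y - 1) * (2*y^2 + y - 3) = -6*y^4 + y^3 + 9*y^2 - 7*y + 3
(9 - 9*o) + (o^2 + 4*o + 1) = o^2 - 5*o + 10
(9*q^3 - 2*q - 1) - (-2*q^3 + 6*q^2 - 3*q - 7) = 11*q^3 - 6*q^2 + q + 6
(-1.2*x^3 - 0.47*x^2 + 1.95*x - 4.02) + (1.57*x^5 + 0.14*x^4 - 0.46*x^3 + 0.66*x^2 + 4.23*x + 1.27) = 1.57*x^5 + 0.14*x^4 - 1.66*x^3 + 0.19*x^2 + 6.18*x - 2.75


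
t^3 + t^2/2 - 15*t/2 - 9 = (t - 3)*(t + 3/2)*(t + 2)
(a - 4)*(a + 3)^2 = a^3 + 2*a^2 - 15*a - 36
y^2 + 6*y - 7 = (y - 1)*(y + 7)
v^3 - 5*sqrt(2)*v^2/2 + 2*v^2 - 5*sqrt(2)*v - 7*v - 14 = (v + 2)*(v - 7*sqrt(2)/2)*(v + sqrt(2))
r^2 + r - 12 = (r - 3)*(r + 4)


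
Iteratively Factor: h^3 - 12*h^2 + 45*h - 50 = (h - 2)*(h^2 - 10*h + 25) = (h - 5)*(h - 2)*(h - 5)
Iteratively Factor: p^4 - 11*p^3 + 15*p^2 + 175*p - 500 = (p - 5)*(p^3 - 6*p^2 - 15*p + 100) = (p - 5)*(p + 4)*(p^2 - 10*p + 25) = (p - 5)^2*(p + 4)*(p - 5)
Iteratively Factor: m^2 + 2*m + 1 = (m + 1)*(m + 1)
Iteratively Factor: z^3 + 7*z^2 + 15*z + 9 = (z + 3)*(z^2 + 4*z + 3) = (z + 1)*(z + 3)*(z + 3)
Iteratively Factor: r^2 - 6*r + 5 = (r - 1)*(r - 5)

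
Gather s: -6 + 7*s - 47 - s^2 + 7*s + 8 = -s^2 + 14*s - 45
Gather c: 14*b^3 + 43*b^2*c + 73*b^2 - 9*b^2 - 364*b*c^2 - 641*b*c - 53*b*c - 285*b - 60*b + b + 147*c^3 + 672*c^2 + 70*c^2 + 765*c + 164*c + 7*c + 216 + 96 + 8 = 14*b^3 + 64*b^2 - 344*b + 147*c^3 + c^2*(742 - 364*b) + c*(43*b^2 - 694*b + 936) + 320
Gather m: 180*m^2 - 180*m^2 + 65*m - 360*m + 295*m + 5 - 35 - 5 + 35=0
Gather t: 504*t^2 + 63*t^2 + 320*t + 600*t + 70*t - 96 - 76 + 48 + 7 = 567*t^2 + 990*t - 117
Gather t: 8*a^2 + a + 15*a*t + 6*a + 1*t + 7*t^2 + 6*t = 8*a^2 + 7*a + 7*t^2 + t*(15*a + 7)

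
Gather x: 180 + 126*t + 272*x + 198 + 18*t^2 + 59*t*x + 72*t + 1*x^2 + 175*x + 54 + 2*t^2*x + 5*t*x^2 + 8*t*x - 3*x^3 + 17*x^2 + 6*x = 18*t^2 + 198*t - 3*x^3 + x^2*(5*t + 18) + x*(2*t^2 + 67*t + 453) + 432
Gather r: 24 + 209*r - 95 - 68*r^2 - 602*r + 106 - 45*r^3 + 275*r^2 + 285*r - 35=-45*r^3 + 207*r^2 - 108*r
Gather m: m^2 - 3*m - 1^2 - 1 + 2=m^2 - 3*m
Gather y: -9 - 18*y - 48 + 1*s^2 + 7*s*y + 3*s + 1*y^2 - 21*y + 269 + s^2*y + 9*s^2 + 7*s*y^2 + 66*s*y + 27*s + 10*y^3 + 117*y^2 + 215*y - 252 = 10*s^2 + 30*s + 10*y^3 + y^2*(7*s + 118) + y*(s^2 + 73*s + 176) - 40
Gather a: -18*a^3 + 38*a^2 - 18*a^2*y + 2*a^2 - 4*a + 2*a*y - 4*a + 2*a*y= -18*a^3 + a^2*(40 - 18*y) + a*(4*y - 8)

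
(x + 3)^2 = x^2 + 6*x + 9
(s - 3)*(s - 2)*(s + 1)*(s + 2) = s^4 - 2*s^3 - 7*s^2 + 8*s + 12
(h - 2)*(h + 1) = h^2 - h - 2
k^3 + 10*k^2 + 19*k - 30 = (k - 1)*(k + 5)*(k + 6)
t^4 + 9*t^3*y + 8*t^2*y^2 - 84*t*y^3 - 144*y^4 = (t - 3*y)*(t + 2*y)*(t + 4*y)*(t + 6*y)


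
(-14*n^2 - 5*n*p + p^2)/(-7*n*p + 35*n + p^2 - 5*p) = (2*n + p)/(p - 5)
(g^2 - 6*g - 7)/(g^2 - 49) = (g + 1)/(g + 7)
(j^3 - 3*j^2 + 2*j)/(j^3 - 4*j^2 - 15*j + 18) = j*(j - 2)/(j^2 - 3*j - 18)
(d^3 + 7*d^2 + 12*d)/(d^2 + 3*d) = d + 4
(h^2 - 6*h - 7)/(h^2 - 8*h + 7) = (h + 1)/(h - 1)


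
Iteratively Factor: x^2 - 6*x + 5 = (x - 5)*(x - 1)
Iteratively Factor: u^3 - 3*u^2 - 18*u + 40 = (u - 5)*(u^2 + 2*u - 8) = (u - 5)*(u - 2)*(u + 4)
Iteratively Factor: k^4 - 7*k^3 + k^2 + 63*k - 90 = (k - 2)*(k^3 - 5*k^2 - 9*k + 45) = (k - 5)*(k - 2)*(k^2 - 9) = (k - 5)*(k - 2)*(k + 3)*(k - 3)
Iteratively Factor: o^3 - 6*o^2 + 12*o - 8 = (o - 2)*(o^2 - 4*o + 4) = (o - 2)^2*(o - 2)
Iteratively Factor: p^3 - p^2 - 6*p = (p - 3)*(p^2 + 2*p) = p*(p - 3)*(p + 2)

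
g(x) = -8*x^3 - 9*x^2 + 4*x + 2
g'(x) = -24*x^2 - 18*x + 4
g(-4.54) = 546.95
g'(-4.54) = -408.96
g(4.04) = -656.25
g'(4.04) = -460.44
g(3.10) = -310.42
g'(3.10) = -282.44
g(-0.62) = -2.03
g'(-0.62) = 5.93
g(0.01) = 2.04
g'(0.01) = 3.82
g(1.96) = -84.97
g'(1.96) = -123.48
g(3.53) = -447.92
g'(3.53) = -358.60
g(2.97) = -275.09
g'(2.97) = -261.16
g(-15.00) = 24917.00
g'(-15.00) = -5126.00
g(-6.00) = 1382.00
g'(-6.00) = -752.00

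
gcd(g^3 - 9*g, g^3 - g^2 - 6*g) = g^2 - 3*g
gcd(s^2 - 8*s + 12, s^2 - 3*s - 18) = s - 6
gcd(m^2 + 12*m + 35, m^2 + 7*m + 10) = m + 5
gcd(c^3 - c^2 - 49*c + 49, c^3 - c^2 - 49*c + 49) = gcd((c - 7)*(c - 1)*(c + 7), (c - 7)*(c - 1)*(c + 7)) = c^3 - c^2 - 49*c + 49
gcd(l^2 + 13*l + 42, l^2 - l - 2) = 1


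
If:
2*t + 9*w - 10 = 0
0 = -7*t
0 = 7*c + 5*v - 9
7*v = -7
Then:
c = 2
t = 0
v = -1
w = 10/9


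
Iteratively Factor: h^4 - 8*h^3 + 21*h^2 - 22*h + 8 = (h - 1)*(h^3 - 7*h^2 + 14*h - 8) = (h - 2)*(h - 1)*(h^2 - 5*h + 4) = (h - 2)*(h - 1)^2*(h - 4)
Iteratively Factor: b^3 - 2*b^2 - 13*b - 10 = (b - 5)*(b^2 + 3*b + 2) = (b - 5)*(b + 1)*(b + 2)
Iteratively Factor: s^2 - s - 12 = (s + 3)*(s - 4)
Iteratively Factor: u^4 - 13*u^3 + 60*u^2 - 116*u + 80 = (u - 4)*(u^3 - 9*u^2 + 24*u - 20) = (u - 4)*(u - 2)*(u^2 - 7*u + 10) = (u - 5)*(u - 4)*(u - 2)*(u - 2)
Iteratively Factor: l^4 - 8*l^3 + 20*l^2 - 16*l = (l - 2)*(l^3 - 6*l^2 + 8*l) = (l - 2)^2*(l^2 - 4*l) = l*(l - 2)^2*(l - 4)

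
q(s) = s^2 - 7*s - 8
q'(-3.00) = -13.00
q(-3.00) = 22.00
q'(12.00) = 17.00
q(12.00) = 52.00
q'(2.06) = -2.88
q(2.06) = -18.18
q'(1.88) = -3.24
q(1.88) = -17.63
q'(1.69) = -3.62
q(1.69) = -16.97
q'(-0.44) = -7.88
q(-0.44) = -4.73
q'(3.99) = 0.98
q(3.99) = -20.01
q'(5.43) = 3.86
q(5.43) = -16.53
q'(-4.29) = -15.58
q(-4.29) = 40.43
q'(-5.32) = -17.64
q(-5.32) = 57.54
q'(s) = 2*s - 7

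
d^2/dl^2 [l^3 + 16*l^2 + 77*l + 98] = 6*l + 32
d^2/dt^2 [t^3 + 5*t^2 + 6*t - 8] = 6*t + 10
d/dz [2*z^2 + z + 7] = 4*z + 1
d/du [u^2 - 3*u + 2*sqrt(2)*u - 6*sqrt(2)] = 2*u - 3 + 2*sqrt(2)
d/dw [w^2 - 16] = 2*w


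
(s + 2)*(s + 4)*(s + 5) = s^3 + 11*s^2 + 38*s + 40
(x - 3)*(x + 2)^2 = x^3 + x^2 - 8*x - 12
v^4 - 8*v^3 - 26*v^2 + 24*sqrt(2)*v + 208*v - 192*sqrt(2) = (v - 8)*(v - 3*sqrt(2))*(v - sqrt(2))*(v + 4*sqrt(2))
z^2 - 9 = (z - 3)*(z + 3)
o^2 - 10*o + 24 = (o - 6)*(o - 4)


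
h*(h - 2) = h^2 - 2*h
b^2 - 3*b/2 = b*(b - 3/2)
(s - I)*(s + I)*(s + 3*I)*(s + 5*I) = s^4 + 8*I*s^3 - 14*s^2 + 8*I*s - 15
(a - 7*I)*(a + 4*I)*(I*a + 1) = I*a^3 + 4*a^2 + 25*I*a + 28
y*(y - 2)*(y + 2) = y^3 - 4*y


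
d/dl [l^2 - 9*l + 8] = 2*l - 9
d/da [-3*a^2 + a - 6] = 1 - 6*a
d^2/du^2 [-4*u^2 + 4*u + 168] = -8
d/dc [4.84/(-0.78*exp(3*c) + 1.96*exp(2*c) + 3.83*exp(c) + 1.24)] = (11.3256*exp(2*c) - 18.9728*exp(c) - 18.5372)*exp(c)/(-0.78*exp(3*c) + 1.96*exp(2*c) + 3.83*exp(c) + 1.24)^2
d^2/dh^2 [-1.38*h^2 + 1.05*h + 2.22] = -2.76000000000000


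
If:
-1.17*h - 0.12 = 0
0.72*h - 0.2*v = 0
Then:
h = -0.10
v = -0.37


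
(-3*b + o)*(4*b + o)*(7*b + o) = -84*b^3 - 5*b^2*o + 8*b*o^2 + o^3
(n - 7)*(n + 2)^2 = n^3 - 3*n^2 - 24*n - 28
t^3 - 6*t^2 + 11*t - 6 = (t - 3)*(t - 2)*(t - 1)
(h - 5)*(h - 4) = h^2 - 9*h + 20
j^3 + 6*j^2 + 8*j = j*(j + 2)*(j + 4)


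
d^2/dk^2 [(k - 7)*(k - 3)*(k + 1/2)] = 6*k - 19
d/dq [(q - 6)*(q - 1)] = 2*q - 7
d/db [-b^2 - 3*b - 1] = -2*b - 3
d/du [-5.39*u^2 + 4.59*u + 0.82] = 4.59 - 10.78*u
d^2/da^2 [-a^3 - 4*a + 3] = -6*a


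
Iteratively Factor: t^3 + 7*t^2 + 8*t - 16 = (t + 4)*(t^2 + 3*t - 4) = (t - 1)*(t + 4)*(t + 4)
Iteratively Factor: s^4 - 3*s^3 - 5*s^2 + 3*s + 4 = (s - 1)*(s^3 - 2*s^2 - 7*s - 4) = (s - 4)*(s - 1)*(s^2 + 2*s + 1) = (s - 4)*(s - 1)*(s + 1)*(s + 1)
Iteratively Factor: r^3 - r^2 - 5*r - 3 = (r + 1)*(r^2 - 2*r - 3) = (r + 1)^2*(r - 3)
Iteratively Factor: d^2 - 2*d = (d)*(d - 2)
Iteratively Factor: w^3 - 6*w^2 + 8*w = (w)*(w^2 - 6*w + 8) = w*(w - 2)*(w - 4)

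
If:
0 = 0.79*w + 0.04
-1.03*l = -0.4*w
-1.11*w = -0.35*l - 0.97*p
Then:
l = -0.02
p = -0.05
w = -0.05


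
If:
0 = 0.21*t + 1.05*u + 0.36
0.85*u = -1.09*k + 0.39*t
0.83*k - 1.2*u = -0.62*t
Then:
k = 0.01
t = -0.49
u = -0.24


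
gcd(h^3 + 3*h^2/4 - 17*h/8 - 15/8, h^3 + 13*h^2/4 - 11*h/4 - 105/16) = h^2 - h/4 - 15/8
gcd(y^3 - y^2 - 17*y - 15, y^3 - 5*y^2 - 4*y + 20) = y - 5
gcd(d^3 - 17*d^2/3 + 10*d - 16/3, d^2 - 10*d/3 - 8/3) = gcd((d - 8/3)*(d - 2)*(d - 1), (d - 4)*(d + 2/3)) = 1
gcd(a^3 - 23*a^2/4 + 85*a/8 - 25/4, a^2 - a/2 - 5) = a - 5/2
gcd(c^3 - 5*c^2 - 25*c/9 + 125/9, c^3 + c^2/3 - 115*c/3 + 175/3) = c^2 - 20*c/3 + 25/3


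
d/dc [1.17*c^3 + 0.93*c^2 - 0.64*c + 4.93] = 3.51*c^2 + 1.86*c - 0.64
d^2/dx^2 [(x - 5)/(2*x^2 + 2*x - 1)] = 4*((4 - 3*x)*(2*x^2 + 2*x - 1) + 2*(x - 5)*(2*x + 1)^2)/(2*x^2 + 2*x - 1)^3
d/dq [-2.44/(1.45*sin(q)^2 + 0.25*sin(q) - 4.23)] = (7.076*sin(q) + 0.61)*cos(q)/(1.45*sin(q)^2 + 0.25*sin(q) - 4.23)^2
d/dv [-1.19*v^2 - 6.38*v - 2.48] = -2.38*v - 6.38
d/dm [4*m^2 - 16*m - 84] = 8*m - 16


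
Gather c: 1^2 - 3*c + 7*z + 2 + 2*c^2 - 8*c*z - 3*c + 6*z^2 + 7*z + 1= 2*c^2 + c*(-8*z - 6) + 6*z^2 + 14*z + 4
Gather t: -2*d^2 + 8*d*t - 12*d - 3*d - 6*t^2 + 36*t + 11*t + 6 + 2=-2*d^2 - 15*d - 6*t^2 + t*(8*d + 47) + 8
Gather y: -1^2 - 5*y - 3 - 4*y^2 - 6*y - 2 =-4*y^2 - 11*y - 6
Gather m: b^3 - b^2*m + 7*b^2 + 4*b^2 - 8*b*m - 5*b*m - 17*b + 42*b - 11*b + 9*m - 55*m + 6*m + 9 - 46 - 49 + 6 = b^3 + 11*b^2 + 14*b + m*(-b^2 - 13*b - 40) - 80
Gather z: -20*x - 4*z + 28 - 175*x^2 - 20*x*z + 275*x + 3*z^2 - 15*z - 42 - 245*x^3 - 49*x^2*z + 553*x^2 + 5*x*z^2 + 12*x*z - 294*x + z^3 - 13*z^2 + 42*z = -245*x^3 + 378*x^2 - 39*x + z^3 + z^2*(5*x - 10) + z*(-49*x^2 - 8*x + 23) - 14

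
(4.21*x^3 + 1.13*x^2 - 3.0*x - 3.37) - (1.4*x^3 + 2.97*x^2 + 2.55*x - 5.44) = 2.81*x^3 - 1.84*x^2 - 5.55*x + 2.07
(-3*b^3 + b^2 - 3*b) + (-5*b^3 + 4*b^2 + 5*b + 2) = -8*b^3 + 5*b^2 + 2*b + 2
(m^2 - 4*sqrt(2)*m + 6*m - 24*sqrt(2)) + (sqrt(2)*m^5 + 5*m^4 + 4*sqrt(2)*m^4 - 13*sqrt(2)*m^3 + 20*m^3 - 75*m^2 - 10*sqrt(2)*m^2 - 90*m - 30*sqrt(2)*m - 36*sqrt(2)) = sqrt(2)*m^5 + 5*m^4 + 4*sqrt(2)*m^4 - 13*sqrt(2)*m^3 + 20*m^3 - 74*m^2 - 10*sqrt(2)*m^2 - 84*m - 34*sqrt(2)*m - 60*sqrt(2)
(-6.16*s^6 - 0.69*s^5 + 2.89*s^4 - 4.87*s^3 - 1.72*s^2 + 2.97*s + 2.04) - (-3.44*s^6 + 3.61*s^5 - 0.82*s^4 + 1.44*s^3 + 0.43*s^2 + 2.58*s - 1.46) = -2.72*s^6 - 4.3*s^5 + 3.71*s^4 - 6.31*s^3 - 2.15*s^2 + 0.39*s + 3.5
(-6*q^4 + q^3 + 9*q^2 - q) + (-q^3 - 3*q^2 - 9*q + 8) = -6*q^4 + 6*q^2 - 10*q + 8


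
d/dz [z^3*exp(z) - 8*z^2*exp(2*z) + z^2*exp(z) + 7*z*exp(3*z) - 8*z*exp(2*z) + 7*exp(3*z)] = (z^3 - 16*z^2*exp(z) + 4*z^2 + 21*z*exp(2*z) - 32*z*exp(z) + 2*z + 28*exp(2*z) - 8*exp(z))*exp(z)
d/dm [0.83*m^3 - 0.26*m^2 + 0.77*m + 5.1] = 2.49*m^2 - 0.52*m + 0.77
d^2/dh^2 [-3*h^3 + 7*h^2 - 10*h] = 14 - 18*h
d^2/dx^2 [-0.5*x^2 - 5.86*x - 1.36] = -1.00000000000000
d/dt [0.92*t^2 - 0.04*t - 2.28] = 1.84*t - 0.04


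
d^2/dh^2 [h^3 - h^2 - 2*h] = 6*h - 2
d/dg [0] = 0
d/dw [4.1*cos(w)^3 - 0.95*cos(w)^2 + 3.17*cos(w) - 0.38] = (-12.3*cos(w)^2 + 1.9*cos(w) - 3.17)*sin(w)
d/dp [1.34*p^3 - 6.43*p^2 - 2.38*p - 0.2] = 4.02*p^2 - 12.86*p - 2.38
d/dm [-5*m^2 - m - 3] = -10*m - 1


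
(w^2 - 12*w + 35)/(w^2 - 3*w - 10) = (w - 7)/(w + 2)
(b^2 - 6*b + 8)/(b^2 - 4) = (b - 4)/(b + 2)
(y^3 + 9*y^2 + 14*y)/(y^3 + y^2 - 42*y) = (y + 2)/(y - 6)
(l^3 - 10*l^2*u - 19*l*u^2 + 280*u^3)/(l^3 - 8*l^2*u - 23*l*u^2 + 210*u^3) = (-l + 8*u)/(-l + 6*u)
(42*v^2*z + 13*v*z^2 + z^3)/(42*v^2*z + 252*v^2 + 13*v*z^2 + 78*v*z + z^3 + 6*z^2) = z/(z + 6)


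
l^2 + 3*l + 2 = (l + 1)*(l + 2)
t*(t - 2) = t^2 - 2*t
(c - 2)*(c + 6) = c^2 + 4*c - 12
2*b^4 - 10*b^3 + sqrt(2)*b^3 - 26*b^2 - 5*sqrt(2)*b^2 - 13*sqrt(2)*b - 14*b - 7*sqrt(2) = (b - 7)*(b + 1)*(sqrt(2)*b + 1)*(sqrt(2)*b + sqrt(2))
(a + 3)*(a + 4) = a^2 + 7*a + 12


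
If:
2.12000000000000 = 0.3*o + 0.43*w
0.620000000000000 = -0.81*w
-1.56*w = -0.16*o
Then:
No Solution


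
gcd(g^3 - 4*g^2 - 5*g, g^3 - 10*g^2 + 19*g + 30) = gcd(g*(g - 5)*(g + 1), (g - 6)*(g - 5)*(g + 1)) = g^2 - 4*g - 5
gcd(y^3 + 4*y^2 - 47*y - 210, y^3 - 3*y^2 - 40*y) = y + 5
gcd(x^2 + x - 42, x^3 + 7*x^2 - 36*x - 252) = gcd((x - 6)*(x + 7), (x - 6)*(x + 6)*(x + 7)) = x^2 + x - 42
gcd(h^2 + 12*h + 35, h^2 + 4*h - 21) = h + 7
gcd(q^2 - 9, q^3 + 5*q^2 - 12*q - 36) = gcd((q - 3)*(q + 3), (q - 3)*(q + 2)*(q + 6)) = q - 3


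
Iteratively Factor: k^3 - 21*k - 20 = (k + 1)*(k^2 - k - 20) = (k - 5)*(k + 1)*(k + 4)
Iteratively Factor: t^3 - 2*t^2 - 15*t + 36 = (t - 3)*(t^2 + t - 12) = (t - 3)^2*(t + 4)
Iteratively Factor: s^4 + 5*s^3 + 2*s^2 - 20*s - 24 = (s + 2)*(s^3 + 3*s^2 - 4*s - 12) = (s + 2)*(s + 3)*(s^2 - 4) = (s + 2)^2*(s + 3)*(s - 2)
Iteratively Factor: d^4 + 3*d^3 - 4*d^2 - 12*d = (d)*(d^3 + 3*d^2 - 4*d - 12) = d*(d - 2)*(d^2 + 5*d + 6) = d*(d - 2)*(d + 2)*(d + 3)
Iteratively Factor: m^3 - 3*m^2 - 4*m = (m)*(m^2 - 3*m - 4) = m*(m - 4)*(m + 1)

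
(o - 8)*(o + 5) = o^2 - 3*o - 40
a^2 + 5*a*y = a*(a + 5*y)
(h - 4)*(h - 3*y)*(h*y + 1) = h^3*y - 3*h^2*y^2 - 4*h^2*y + h^2 + 12*h*y^2 - 3*h*y - 4*h + 12*y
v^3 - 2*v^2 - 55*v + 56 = (v - 8)*(v - 1)*(v + 7)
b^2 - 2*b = b*(b - 2)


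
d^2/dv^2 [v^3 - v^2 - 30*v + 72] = 6*v - 2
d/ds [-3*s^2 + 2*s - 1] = 2 - 6*s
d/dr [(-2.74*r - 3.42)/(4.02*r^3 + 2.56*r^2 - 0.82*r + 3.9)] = (22.0296*r^3 + 48.2596*r^2 + 17.5104*r - 13.4904)/(16.1604*r^6 + 20.5824*r^5 - 0.0391999999999983*r^4 + 27.1576*r^3 + 20.6404*r^2 - 6.396*r + 15.21)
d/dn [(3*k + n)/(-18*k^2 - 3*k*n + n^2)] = -1/(36*k^2 - 12*k*n + n^2)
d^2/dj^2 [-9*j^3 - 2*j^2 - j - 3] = -54*j - 4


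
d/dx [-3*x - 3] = -3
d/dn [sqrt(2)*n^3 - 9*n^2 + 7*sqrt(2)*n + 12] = 3*sqrt(2)*n^2 - 18*n + 7*sqrt(2)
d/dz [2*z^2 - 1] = 4*z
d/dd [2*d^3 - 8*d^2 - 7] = 2*d*(3*d - 8)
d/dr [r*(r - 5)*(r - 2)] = 3*r^2 - 14*r + 10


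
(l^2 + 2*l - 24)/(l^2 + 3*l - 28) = (l + 6)/(l + 7)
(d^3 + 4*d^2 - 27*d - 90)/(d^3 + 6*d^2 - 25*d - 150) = (d + 3)/(d + 5)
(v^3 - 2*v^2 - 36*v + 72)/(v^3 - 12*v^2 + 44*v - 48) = (v + 6)/(v - 4)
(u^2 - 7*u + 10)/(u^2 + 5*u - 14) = (u - 5)/(u + 7)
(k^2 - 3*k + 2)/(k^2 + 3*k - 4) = (k - 2)/(k + 4)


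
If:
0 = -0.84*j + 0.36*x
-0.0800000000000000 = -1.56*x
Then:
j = 0.02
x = 0.05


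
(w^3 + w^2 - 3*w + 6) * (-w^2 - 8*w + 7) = -w^5 - 9*w^4 + 2*w^3 + 25*w^2 - 69*w + 42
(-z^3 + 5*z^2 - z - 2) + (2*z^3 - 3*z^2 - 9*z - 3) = z^3 + 2*z^2 - 10*z - 5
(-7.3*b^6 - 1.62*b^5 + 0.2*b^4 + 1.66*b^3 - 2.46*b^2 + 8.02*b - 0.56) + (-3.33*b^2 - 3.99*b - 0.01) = -7.3*b^6 - 1.62*b^5 + 0.2*b^4 + 1.66*b^3 - 5.79*b^2 + 4.03*b - 0.57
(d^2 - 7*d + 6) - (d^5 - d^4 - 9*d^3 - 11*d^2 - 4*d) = -d^5 + d^4 + 9*d^3 + 12*d^2 - 3*d + 6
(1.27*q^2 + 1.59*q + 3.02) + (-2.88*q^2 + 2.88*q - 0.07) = -1.61*q^2 + 4.47*q + 2.95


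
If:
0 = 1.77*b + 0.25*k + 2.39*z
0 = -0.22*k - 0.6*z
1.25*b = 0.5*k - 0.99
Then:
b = 6.07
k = 17.17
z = -6.29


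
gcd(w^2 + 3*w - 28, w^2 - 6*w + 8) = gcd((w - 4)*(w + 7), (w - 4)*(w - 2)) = w - 4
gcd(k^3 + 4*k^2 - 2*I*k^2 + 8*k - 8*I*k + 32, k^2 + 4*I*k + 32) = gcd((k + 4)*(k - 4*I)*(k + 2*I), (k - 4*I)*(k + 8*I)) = k - 4*I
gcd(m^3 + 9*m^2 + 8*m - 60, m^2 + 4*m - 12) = m^2 + 4*m - 12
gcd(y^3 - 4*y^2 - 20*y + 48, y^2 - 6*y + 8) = y - 2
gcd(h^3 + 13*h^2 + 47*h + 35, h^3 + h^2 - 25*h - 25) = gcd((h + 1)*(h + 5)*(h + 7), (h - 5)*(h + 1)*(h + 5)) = h^2 + 6*h + 5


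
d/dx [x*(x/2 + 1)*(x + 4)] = 3*x^2/2 + 6*x + 4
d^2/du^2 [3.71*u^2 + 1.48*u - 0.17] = 7.42000000000000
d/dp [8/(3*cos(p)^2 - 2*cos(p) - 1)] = 16*(3*cos(p) - 1)*sin(p)/(-3*cos(p)^2 + 2*cos(p) + 1)^2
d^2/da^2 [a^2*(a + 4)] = 6*a + 8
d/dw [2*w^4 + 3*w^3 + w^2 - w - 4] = 8*w^3 + 9*w^2 + 2*w - 1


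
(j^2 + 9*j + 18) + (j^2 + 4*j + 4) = 2*j^2 + 13*j + 22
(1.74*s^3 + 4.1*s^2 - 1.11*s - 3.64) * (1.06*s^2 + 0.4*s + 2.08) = 1.8444*s^5 + 5.042*s^4 + 4.0826*s^3 + 4.2256*s^2 - 3.7648*s - 7.5712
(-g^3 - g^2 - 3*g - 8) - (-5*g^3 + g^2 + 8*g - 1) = 4*g^3 - 2*g^2 - 11*g - 7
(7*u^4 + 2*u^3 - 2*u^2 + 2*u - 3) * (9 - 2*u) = -14*u^5 + 59*u^4 + 22*u^3 - 22*u^2 + 24*u - 27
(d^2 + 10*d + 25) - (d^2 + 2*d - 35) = 8*d + 60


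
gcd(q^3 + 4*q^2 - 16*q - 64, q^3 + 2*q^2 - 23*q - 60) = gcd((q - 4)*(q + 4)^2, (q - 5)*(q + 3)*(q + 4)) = q + 4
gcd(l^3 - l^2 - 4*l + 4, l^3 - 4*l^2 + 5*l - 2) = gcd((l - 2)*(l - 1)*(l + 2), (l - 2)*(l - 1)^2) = l^2 - 3*l + 2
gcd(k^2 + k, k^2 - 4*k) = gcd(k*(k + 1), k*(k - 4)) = k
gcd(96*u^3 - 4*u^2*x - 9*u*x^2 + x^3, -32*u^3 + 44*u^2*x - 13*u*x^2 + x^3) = 32*u^2 - 12*u*x + x^2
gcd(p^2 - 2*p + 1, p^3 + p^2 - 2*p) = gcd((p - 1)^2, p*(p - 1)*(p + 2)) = p - 1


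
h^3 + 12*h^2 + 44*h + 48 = (h + 2)*(h + 4)*(h + 6)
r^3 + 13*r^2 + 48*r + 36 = (r + 1)*(r + 6)^2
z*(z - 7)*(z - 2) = z^3 - 9*z^2 + 14*z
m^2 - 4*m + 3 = (m - 3)*(m - 1)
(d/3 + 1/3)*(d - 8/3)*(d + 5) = d^3/3 + 10*d^2/9 - 11*d/3 - 40/9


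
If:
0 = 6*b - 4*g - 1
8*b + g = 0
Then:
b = 1/38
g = -4/19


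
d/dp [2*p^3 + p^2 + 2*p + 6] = 6*p^2 + 2*p + 2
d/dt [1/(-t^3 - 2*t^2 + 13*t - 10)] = (3*t^2 + 4*t - 13)/(t^3 + 2*t^2 - 13*t + 10)^2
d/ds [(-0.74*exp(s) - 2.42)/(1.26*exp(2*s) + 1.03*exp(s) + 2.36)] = (0.9324*exp(2*s) + 6.0984*exp(s) + 0.7462)*exp(s)/(1.5876*exp(4*s) + 2.5956*exp(3*s) + 7.0081*exp(2*s) + 4.8616*exp(s) + 5.5696)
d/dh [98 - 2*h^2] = -4*h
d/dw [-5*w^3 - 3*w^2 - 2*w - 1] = -15*w^2 - 6*w - 2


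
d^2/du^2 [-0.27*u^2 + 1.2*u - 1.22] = -0.540000000000000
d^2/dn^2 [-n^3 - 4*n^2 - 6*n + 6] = -6*n - 8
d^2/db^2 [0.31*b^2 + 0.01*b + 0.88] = 0.620000000000000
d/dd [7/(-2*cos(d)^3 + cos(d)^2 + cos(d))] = 7*(-6*cos(d)^2 + 2*cos(d) + 1)*sin(d)/((cos(d) - cos(2*d))^2*cos(d)^2)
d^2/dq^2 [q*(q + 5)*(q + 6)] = 6*q + 22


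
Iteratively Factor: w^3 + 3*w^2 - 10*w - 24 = (w + 4)*(w^2 - w - 6) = (w + 2)*(w + 4)*(w - 3)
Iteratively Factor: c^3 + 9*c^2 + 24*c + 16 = (c + 4)*(c^2 + 5*c + 4) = (c + 4)^2*(c + 1)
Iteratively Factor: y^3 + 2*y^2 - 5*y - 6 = (y - 2)*(y^2 + 4*y + 3) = (y - 2)*(y + 3)*(y + 1)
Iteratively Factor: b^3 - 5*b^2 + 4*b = (b)*(b^2 - 5*b + 4) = b*(b - 4)*(b - 1)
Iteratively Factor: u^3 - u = (u + 1)*(u^2 - u) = (u - 1)*(u + 1)*(u)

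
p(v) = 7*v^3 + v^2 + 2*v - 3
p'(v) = 21*v^2 + 2*v + 2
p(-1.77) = -42.22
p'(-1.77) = 64.25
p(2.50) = 117.62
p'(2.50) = 138.25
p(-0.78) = -7.27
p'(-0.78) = 13.22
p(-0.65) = -5.80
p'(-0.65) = 9.57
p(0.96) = 6.03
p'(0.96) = 23.27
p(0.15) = -2.65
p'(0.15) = 2.77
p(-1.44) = -24.71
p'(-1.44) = 42.67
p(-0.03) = -3.06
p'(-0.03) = 1.96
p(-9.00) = -5043.00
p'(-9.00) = 1685.00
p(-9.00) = -5043.00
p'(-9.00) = 1685.00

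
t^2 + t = t*(t + 1)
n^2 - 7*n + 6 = (n - 6)*(n - 1)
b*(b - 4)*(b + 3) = b^3 - b^2 - 12*b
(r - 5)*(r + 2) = r^2 - 3*r - 10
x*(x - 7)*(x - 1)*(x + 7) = x^4 - x^3 - 49*x^2 + 49*x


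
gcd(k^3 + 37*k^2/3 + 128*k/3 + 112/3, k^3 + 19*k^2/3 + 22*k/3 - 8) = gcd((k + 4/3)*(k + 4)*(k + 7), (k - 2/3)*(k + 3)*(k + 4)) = k + 4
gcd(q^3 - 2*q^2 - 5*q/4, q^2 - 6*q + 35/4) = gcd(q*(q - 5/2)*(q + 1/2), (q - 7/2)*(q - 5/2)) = q - 5/2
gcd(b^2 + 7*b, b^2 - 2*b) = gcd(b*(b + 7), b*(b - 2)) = b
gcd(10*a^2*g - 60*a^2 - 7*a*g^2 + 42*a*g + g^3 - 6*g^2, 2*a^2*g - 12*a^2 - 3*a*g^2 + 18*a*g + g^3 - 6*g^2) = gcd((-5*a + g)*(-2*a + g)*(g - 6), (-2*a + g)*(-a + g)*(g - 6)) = 2*a*g - 12*a - g^2 + 6*g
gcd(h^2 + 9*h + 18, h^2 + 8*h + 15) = h + 3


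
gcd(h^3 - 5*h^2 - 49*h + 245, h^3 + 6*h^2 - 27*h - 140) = h^2 + 2*h - 35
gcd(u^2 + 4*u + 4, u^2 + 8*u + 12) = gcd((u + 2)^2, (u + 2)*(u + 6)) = u + 2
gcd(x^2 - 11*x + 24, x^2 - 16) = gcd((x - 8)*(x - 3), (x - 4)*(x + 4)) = 1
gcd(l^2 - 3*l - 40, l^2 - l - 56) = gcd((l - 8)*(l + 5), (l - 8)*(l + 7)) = l - 8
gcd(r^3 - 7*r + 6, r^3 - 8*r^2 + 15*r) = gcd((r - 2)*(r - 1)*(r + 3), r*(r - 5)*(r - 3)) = 1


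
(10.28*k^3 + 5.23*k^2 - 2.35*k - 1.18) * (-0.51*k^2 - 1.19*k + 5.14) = -5.2428*k^5 - 14.9005*k^4 + 47.814*k^3 + 30.2805*k^2 - 10.6748*k - 6.0652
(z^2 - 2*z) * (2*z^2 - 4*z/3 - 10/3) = 2*z^4 - 16*z^3/3 - 2*z^2/3 + 20*z/3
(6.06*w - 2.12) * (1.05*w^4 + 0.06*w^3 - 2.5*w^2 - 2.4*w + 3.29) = 6.363*w^5 - 1.8624*w^4 - 15.2772*w^3 - 9.244*w^2 + 25.0254*w - 6.9748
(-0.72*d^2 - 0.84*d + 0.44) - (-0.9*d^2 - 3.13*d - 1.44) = 0.18*d^2 + 2.29*d + 1.88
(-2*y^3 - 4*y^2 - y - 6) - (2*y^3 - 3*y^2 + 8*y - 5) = -4*y^3 - y^2 - 9*y - 1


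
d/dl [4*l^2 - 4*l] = 8*l - 4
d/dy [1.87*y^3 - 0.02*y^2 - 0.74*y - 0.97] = 5.61*y^2 - 0.04*y - 0.74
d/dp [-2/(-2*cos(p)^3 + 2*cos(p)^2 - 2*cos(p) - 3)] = 4*(3*cos(p)^2 - 2*cos(p) + 1)*sin(p)/(-7*cos(p)/2 + cos(2*p) - cos(3*p)/2 - 2)^2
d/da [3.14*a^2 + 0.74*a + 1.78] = 6.28*a + 0.74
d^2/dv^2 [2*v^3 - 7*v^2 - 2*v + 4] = 12*v - 14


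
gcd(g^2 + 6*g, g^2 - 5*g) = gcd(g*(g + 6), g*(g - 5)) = g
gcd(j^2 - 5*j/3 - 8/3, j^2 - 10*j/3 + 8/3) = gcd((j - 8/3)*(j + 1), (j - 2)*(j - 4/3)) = 1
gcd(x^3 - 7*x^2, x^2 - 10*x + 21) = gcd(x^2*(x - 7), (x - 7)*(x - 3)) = x - 7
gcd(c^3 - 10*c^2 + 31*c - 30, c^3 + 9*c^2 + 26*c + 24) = 1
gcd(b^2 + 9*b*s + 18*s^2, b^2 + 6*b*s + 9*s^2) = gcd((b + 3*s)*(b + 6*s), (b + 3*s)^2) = b + 3*s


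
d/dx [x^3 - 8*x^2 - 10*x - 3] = 3*x^2 - 16*x - 10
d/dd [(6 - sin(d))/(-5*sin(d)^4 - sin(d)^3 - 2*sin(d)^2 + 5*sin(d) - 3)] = (-15*sin(d)^4 + 118*sin(d)^3 + 16*sin(d)^2 + 24*sin(d) - 27)*cos(d)/(5*sin(d)^4 + sin(d)^3 + 2*sin(d)^2 - 5*sin(d) + 3)^2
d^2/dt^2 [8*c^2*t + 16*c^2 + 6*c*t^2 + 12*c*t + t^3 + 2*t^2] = 12*c + 6*t + 4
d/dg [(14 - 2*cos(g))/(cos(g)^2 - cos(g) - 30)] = 2*(sin(g)^2 + 14*cos(g) - 38)*sin(g)/(sin(g)^2 + cos(g) + 29)^2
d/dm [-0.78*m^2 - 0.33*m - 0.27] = -1.56*m - 0.33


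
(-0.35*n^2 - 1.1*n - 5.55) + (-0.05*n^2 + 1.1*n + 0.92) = -0.4*n^2 - 4.63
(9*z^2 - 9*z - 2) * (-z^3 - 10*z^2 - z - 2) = -9*z^5 - 81*z^4 + 83*z^3 + 11*z^2 + 20*z + 4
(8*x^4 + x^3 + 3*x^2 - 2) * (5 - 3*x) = -24*x^5 + 37*x^4 - 4*x^3 + 15*x^2 + 6*x - 10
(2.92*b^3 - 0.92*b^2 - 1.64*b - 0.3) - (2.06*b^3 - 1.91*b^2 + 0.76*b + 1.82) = 0.86*b^3 + 0.99*b^2 - 2.4*b - 2.12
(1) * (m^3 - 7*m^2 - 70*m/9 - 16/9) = m^3 - 7*m^2 - 70*m/9 - 16/9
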